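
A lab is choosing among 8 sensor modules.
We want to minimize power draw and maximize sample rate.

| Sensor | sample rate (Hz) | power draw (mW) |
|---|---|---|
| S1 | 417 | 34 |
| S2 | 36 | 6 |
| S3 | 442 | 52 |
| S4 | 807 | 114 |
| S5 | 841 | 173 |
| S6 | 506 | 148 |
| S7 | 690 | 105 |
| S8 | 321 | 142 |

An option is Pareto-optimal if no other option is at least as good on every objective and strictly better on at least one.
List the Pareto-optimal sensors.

S1: not dominated.
S2: not dominated (best power draw).
S3: not dominated.
S4: not dominated.
S5: not dominated (best sample rate).
S6: dominated by S4 (sample rate 807≥506, power draw 114≤148).
S7: not dominated.
S8: dominated by S1 (sample rate 417≥321, power draw 34≤142).

S1, S2, S3, S4, S5, S7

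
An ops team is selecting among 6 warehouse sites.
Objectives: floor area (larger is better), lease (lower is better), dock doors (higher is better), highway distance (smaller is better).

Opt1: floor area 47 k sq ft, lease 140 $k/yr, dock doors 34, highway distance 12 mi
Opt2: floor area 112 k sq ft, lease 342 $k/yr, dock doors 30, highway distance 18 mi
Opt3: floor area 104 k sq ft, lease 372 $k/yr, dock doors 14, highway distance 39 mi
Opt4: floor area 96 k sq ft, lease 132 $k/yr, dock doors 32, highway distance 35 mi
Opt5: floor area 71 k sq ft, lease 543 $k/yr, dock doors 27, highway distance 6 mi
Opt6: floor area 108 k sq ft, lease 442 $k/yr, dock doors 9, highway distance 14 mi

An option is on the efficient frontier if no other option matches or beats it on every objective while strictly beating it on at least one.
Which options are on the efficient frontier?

Opt1: not dominated (best dock doors).
Opt2: not dominated (best floor area).
Opt3: dominated by Opt2 (floor area 112≥104, lease 342≤372, dock doors 30≥14, highway distance 18≤39).
Opt4: not dominated (best lease).
Opt5: not dominated (best highway distance).
Opt6: not dominated.

Opt1, Opt2, Opt4, Opt5, Opt6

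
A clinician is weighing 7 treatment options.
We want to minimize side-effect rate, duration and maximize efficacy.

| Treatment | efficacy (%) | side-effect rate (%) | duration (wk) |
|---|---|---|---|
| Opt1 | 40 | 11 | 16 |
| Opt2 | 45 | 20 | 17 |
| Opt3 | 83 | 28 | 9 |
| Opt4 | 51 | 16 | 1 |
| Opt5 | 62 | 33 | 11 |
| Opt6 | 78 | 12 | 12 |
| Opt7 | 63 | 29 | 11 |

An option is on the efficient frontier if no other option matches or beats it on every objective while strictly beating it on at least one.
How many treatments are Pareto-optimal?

Opt1: not dominated (best side-effect rate).
Opt2: dominated by Opt4 (efficacy 51≥45, side-effect rate 16≤20, duration 1≤17).
Opt3: not dominated (best efficacy).
Opt4: not dominated (best duration).
Opt5: dominated by Opt3 (efficacy 83≥62, side-effect rate 28≤33, duration 9≤11).
Opt6: not dominated.
Opt7: dominated by Opt3 (efficacy 83≥63, side-effect rate 28≤29, duration 9≤11).
Pareto-optimal: Opt1, Opt3, Opt4, Opt6 → 4.

4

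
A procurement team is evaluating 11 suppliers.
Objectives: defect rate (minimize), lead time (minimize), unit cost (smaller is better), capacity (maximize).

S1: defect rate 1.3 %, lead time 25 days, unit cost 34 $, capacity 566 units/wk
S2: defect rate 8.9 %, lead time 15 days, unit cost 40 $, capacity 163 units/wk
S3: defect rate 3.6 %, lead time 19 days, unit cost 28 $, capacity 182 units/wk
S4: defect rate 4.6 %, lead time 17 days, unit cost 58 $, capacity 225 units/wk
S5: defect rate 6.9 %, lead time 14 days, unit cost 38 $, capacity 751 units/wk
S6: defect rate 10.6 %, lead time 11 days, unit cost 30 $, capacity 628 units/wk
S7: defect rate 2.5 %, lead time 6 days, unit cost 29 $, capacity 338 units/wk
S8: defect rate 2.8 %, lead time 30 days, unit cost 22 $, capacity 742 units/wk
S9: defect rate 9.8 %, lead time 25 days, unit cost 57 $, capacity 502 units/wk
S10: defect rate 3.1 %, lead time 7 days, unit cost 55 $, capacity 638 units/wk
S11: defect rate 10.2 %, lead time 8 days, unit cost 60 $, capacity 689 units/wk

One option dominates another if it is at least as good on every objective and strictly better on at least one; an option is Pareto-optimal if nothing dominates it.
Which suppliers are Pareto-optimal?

S1: not dominated (best defect rate).
S2: dominated by S5 (defect rate 6.9≤8.9, lead time 14≤15, unit cost 38≤40, capacity 751≥163).
S3: not dominated.
S4: dominated by S7 (defect rate 2.5≤4.6, lead time 6≤17, unit cost 29≤58, capacity 338≥225).
S5: not dominated (best capacity).
S6: not dominated.
S7: not dominated (best lead time).
S8: not dominated (best unit cost).
S9: dominated by S1 (defect rate 1.3≤9.8, lead time 25≤25, unit cost 34≤57, capacity 566≥502).
S10: not dominated.
S11: not dominated.

S1, S3, S5, S6, S7, S8, S10, S11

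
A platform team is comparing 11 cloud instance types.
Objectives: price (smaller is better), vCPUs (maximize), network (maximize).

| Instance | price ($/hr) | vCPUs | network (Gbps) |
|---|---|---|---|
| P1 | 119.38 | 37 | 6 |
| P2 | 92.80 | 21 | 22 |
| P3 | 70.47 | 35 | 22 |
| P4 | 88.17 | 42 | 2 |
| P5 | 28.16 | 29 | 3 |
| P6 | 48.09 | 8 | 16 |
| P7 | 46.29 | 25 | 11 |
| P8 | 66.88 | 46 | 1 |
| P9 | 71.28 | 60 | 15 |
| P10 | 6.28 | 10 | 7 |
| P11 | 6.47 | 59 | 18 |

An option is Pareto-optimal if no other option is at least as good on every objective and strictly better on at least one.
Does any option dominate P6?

Yes

P11 vs P6: price 6.47≤48.09, vCPUs 59≥8, network 18≥16 — P11 is at least as good on every objective and strictly better on at least one, so P11 dominates P6.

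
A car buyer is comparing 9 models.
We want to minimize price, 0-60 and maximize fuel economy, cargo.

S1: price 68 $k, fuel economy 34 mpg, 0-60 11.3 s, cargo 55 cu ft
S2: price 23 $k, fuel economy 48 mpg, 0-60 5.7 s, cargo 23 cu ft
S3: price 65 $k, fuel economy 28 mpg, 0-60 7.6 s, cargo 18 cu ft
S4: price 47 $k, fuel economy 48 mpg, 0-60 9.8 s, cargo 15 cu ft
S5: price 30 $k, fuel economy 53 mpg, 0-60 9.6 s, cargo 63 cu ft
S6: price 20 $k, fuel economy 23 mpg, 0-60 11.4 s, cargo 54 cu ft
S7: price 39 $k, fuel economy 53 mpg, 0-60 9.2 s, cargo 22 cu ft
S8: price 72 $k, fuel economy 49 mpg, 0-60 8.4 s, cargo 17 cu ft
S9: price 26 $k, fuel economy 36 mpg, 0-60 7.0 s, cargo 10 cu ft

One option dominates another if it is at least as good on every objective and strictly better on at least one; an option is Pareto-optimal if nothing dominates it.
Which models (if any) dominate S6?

S1: worse on price (68 vs 20).
S2: worse on price (23 vs 20).
S3: worse on price (65 vs 20).
S4: worse on price (47 vs 20).
S5: worse on price (30 vs 20).
S7: worse on price (39 vs 20).
S8: worse on price (72 vs 20).
S9: worse on price (26 vs 20).
No option dominates S6.

none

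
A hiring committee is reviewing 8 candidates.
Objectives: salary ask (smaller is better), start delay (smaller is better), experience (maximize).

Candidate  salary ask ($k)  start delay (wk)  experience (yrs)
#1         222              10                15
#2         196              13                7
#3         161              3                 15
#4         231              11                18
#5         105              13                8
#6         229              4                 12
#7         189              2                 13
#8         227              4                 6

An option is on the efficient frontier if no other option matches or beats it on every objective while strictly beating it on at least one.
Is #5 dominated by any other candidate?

No

#1: worse on salary ask (222 vs 105).
#2: worse on salary ask (196 vs 105).
#3: worse on salary ask (161 vs 105).
#4: worse on salary ask (231 vs 105).
#6: worse on salary ask (229 vs 105).
#7: worse on salary ask (189 vs 105).
#8: worse on salary ask (227 vs 105).
No option is at least as good as #5 on every objective and strictly better on one.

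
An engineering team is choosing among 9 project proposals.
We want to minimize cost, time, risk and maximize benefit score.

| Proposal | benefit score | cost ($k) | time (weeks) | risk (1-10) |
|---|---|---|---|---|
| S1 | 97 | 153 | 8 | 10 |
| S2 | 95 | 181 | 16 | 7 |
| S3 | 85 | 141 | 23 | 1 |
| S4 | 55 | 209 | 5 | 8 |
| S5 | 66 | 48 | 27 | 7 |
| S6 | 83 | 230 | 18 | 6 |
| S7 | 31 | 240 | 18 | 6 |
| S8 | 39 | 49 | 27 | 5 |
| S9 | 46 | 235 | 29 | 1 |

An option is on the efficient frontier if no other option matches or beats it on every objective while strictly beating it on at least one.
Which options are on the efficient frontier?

S1: not dominated (best benefit score).
S2: not dominated.
S3: not dominated.
S4: not dominated (best time).
S5: not dominated (best cost).
S6: not dominated.
S7: dominated by S6 (benefit score 83≥31, cost 230≤240, time 18≤18, risk 6≤6).
S8: not dominated.
S9: dominated by S3 (benefit score 85≥46, cost 141≤235, time 23≤29, risk 1≤1).

S1, S2, S3, S4, S5, S6, S8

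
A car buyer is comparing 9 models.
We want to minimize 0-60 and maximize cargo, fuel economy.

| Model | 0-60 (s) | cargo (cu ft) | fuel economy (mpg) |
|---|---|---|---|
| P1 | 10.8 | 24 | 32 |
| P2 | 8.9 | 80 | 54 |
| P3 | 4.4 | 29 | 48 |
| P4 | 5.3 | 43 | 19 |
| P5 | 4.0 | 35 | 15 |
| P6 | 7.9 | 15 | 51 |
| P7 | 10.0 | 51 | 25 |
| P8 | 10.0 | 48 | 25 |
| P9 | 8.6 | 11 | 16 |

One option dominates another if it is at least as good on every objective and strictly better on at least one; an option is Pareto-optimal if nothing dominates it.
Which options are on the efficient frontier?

P2, P3, P4, P5, P6

P1: dominated by P2 (0-60 8.9≤10.8, cargo 80≥24, fuel economy 54≥32).
P2: not dominated (best cargo).
P3: not dominated.
P4: not dominated.
P5: not dominated (best 0-60).
P6: not dominated.
P7: dominated by P2 (0-60 8.9≤10.0, cargo 80≥51, fuel economy 54≥25).
P8: dominated by P2 (0-60 8.9≤10.0, cargo 80≥48, fuel economy 54≥25).
P9: dominated by P3 (0-60 4.4≤8.6, cargo 29≥11, fuel economy 48≥16).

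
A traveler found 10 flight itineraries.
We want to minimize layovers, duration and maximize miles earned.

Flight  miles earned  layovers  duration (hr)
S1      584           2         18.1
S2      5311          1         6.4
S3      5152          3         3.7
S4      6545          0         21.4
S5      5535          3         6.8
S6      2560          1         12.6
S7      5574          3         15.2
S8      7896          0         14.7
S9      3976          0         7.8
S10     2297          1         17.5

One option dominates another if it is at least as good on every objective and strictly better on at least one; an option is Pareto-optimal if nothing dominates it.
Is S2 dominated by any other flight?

S1: worse on miles earned (584 vs 5311).
S3: worse on miles earned (5152 vs 5311).
S4: worse on duration (21.4 vs 6.4).
S5: worse on layovers (3 vs 1).
S6: worse on miles earned (2560 vs 5311).
S7: worse on layovers (3 vs 1).
S8: worse on duration (14.7 vs 6.4).
S9: worse on miles earned (3976 vs 5311).
S10: worse on miles earned (2297 vs 5311).
No option is at least as good as S2 on every objective and strictly better on one.

No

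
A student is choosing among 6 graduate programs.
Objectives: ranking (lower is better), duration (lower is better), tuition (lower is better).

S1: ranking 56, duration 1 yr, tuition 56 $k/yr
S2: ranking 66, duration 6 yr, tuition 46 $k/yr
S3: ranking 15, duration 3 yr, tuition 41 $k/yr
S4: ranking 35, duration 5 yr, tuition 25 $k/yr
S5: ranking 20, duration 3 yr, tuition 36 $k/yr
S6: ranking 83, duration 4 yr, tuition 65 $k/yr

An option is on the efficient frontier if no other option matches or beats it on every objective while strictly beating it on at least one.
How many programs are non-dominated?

S1: not dominated (best duration).
S2: dominated by S3 (ranking 15≤66, duration 3≤6, tuition 41≤46).
S3: not dominated (best ranking).
S4: not dominated (best tuition).
S5: not dominated.
S6: dominated by S1 (ranking 56≤83, duration 1≤4, tuition 56≤65).
Pareto-optimal: S1, S3, S4, S5 → 4.

4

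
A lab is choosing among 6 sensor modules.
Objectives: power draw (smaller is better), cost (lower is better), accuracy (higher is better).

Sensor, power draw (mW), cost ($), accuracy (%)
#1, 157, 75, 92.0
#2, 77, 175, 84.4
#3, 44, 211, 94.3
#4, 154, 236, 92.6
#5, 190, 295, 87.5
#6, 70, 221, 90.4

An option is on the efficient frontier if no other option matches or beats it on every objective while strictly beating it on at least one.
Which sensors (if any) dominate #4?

#3: power draw 44≤154, cost 211≤236, accuracy 94.3≥92.6 — dominates #4.
Others (#1, #2, #5, #6) are each worse than #4 on at least one objective.

#3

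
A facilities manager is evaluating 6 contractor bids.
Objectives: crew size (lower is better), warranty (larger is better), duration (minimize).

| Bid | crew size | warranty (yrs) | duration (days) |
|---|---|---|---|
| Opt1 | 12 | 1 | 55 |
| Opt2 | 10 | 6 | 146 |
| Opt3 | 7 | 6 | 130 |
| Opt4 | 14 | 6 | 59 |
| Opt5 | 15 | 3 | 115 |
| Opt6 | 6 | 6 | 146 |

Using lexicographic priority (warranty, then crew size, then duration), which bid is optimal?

First maximize warranty: best is 6, kept {Opt2, Opt3, Opt4, Opt6}.
Then minimize crew size: best is 6, kept {Opt6}.

Opt6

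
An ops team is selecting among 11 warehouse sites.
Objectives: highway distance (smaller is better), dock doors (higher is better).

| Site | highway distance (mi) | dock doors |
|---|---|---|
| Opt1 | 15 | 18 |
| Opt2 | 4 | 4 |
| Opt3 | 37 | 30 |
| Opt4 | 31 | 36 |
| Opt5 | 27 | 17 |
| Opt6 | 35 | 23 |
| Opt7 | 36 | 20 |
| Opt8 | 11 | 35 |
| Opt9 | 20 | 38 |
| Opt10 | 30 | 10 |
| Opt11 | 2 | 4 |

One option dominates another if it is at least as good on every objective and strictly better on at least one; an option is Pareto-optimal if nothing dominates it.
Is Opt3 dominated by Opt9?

Opt9 vs Opt3: highway distance 20≤37, dock doors 38≥30 — Opt9 is at least as good on every objective with at least one strict improvement.

Yes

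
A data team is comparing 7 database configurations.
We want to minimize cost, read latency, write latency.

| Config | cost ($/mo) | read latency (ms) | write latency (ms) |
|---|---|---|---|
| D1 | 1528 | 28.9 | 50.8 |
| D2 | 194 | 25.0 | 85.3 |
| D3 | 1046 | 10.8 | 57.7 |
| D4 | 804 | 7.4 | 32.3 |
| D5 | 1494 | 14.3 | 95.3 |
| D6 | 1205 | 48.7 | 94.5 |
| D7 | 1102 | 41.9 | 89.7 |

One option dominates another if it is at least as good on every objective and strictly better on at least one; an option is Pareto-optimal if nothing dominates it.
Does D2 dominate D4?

No

D2 vs D4: D2 is worse on read latency (25.0 vs 7.4), so it does not dominate D4.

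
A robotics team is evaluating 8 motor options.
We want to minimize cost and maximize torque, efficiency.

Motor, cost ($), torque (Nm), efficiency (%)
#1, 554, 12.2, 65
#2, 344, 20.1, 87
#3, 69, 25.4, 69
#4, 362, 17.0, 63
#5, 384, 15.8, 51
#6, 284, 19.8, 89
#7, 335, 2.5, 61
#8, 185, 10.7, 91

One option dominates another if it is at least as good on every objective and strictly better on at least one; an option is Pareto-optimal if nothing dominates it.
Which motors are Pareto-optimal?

#2, #3, #6, #8

#1: dominated by #2 (cost 344≤554, torque 20.1≥12.2, efficiency 87≥65).
#2: not dominated.
#3: not dominated (best cost).
#4: dominated by #2 (cost 344≤362, torque 20.1≥17.0, efficiency 87≥63).
#5: dominated by #2 (cost 344≤384, torque 20.1≥15.8, efficiency 87≥51).
#6: not dominated.
#7: dominated by #3 (cost 69≤335, torque 25.4≥2.5, efficiency 69≥61).
#8: not dominated (best efficiency).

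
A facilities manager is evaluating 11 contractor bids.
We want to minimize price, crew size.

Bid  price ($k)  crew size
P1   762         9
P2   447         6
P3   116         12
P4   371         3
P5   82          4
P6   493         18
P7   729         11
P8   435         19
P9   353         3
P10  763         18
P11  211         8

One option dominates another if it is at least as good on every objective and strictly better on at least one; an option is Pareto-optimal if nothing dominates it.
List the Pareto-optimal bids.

P5, P9

P1: dominated by P2 (price 447≤762, crew size 6≤9).
P2: dominated by P4 (price 371≤447, crew size 3≤6).
P3: dominated by P5 (price 82≤116, crew size 4≤12).
P4: dominated by P9 (price 353≤371, crew size 3≤3).
P5: not dominated (best price).
P6: dominated by P2 (price 447≤493, crew size 6≤18).
P7: dominated by P2 (price 447≤729, crew size 6≤11).
P8: dominated by P3 (price 116≤435, crew size 12≤19).
P9: not dominated.
P10: dominated by P1 (price 762≤763, crew size 9≤18).
P11: dominated by P5 (price 82≤211, crew size 4≤8).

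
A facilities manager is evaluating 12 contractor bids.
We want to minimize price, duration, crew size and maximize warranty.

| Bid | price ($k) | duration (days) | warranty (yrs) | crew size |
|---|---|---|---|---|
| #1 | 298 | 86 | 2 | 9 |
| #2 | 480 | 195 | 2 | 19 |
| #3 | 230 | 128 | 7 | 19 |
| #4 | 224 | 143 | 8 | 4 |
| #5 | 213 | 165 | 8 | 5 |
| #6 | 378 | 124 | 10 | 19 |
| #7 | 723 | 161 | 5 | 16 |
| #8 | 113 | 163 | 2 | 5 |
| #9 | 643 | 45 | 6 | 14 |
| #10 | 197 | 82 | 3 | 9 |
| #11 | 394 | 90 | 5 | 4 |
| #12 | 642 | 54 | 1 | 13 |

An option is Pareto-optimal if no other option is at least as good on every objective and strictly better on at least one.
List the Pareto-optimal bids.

#3, #4, #5, #6, #8, #9, #10, #11, #12

#1: dominated by #10 (price 197≤298, duration 82≤86, warranty 3≥2, crew size 9≤9).
#2: dominated by #1 (price 298≤480, duration 86≤195, warranty 2≥2, crew size 9≤19).
#3: not dominated.
#4: not dominated.
#5: not dominated.
#6: not dominated (best warranty).
#7: dominated by #4 (price 224≤723, duration 143≤161, warranty 8≥5, crew size 4≤16).
#8: not dominated (best price).
#9: not dominated (best duration).
#10: not dominated.
#11: not dominated.
#12: not dominated.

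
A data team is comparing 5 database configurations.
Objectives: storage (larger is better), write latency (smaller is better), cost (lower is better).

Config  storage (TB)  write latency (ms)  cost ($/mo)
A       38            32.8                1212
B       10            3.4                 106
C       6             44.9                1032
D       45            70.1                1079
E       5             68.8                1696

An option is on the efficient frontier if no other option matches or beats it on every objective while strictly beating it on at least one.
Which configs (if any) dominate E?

A, B, C

A: storage 38≥5, write latency 32.8≤68.8, cost 1212≤1696 — dominates E.
B: storage 10≥5, write latency 3.4≤68.8, cost 106≤1696 — dominates E.
C: storage 6≥5, write latency 44.9≤68.8, cost 1032≤1696 — dominates E.
Others (D) are each worse than E on at least one objective.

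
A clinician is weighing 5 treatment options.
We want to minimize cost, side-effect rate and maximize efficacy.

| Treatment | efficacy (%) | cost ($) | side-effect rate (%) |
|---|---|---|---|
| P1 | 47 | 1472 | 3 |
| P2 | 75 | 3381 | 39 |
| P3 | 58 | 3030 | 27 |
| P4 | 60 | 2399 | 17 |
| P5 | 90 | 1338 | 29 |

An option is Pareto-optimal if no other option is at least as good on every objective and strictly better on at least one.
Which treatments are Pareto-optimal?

P1: not dominated (best side-effect rate).
P2: dominated by P5 (efficacy 90≥75, cost 1338≤3381, side-effect rate 29≤39).
P3: dominated by P4 (efficacy 60≥58, cost 2399≤3030, side-effect rate 17≤27).
P4: not dominated.
P5: not dominated (best efficacy).

P1, P4, P5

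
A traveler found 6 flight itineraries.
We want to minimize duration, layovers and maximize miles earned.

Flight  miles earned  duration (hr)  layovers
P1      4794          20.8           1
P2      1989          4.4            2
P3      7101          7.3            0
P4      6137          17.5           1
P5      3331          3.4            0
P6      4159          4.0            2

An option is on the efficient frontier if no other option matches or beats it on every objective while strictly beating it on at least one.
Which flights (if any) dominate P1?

P3, P4

P3: miles earned 7101≥4794, duration 7.3≤20.8, layovers 0≤1 — dominates P1.
P4: miles earned 6137≥4794, duration 17.5≤20.8, layovers 1≤1 — dominates P1.
Others (P2, P5, P6) are each worse than P1 on at least one objective.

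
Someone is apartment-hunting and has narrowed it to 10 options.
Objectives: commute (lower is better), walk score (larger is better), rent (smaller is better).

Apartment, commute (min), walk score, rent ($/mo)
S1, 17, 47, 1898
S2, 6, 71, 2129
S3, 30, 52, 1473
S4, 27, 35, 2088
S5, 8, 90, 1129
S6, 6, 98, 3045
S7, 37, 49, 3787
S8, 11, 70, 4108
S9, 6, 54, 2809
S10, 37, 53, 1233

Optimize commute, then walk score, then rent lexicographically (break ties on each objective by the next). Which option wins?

S6

First minimize commute: best is 6, kept {S2, S6, S9}.
Then maximize walk score: best is 98, kept {S6}.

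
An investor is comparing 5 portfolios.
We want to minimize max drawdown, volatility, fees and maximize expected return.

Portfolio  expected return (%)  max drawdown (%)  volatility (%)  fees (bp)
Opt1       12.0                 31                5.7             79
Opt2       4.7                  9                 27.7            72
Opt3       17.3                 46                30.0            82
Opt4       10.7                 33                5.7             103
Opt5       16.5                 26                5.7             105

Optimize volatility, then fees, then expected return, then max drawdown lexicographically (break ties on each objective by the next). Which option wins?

First minimize volatility: best is 5.7, kept {Opt1, Opt4, Opt5}.
Then minimize fees: best is 79, kept {Opt1}.

Opt1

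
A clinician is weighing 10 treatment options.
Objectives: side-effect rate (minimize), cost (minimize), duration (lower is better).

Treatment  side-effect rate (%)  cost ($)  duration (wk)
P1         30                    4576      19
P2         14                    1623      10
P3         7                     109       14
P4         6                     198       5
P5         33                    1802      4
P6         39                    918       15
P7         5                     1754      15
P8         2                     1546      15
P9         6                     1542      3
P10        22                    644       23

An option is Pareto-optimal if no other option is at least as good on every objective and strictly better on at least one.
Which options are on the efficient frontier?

P3, P4, P8, P9

P1: dominated by P2 (side-effect rate 14≤30, cost 1623≤4576, duration 10≤19).
P2: dominated by P4 (side-effect rate 6≤14, cost 198≤1623, duration 5≤10).
P3: not dominated (best cost).
P4: not dominated.
P5: dominated by P9 (side-effect rate 6≤33, cost 1542≤1802, duration 3≤4).
P6: dominated by P3 (side-effect rate 7≤39, cost 109≤918, duration 14≤15).
P7: dominated by P8 (side-effect rate 2≤5, cost 1546≤1754, duration 15≤15).
P8: not dominated (best side-effect rate).
P9: not dominated (best duration).
P10: dominated by P3 (side-effect rate 7≤22, cost 109≤644, duration 14≤23).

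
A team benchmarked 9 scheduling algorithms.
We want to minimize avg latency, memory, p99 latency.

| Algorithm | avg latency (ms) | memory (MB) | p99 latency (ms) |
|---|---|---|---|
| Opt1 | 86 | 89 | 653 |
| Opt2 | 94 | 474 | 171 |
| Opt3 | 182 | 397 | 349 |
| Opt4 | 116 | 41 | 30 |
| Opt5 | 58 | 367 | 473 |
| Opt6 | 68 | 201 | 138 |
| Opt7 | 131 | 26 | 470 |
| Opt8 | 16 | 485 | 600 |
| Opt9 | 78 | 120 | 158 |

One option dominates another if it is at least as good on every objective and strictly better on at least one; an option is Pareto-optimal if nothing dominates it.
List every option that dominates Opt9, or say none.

none

Opt1: worse on avg latency (86 vs 78).
Opt2: worse on avg latency (94 vs 78).
Opt3: worse on avg latency (182 vs 78).
Opt4: worse on avg latency (116 vs 78).
Opt5: worse on memory (367 vs 120).
Opt6: worse on memory (201 vs 120).
Opt7: worse on avg latency (131 vs 78).
Opt8: worse on memory (485 vs 120).
No option dominates Opt9.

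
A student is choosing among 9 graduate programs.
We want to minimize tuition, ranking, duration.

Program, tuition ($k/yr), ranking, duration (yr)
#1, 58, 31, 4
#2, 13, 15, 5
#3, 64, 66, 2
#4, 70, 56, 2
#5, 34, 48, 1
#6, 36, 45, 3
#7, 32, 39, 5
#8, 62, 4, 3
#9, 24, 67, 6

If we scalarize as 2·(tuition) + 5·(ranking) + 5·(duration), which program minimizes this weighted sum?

#2

#1: 2·58 + 5·31 + 5·4 = 291
#2: 2·13 + 5·15 + 5·5 = 126
#3: 2·64 + 5·66 + 5·2 = 468
#4: 2·70 + 5·56 + 5·2 = 430
#5: 2·34 + 5·48 + 5·1 = 313
#6: 2·36 + 5·45 + 5·3 = 312
#7: 2·32 + 5·39 + 5·5 = 284
#8: 2·62 + 5·4 + 5·3 = 159
#9: 2·24 + 5·67 + 5·6 = 413
Lowest: #2 at 126.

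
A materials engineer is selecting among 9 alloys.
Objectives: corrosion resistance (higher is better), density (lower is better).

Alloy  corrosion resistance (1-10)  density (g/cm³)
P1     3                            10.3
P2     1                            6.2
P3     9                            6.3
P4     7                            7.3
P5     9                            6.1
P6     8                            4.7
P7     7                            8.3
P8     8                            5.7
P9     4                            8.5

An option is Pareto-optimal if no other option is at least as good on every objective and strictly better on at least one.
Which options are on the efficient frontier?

P5, P6

P1: dominated by P3 (corrosion resistance 9≥3, density 6.3≤10.3).
P2: dominated by P5 (corrosion resistance 9≥1, density 6.1≤6.2).
P3: dominated by P5 (corrosion resistance 9≥9, density 6.1≤6.3).
P4: dominated by P3 (corrosion resistance 9≥7, density 6.3≤7.3).
P5: not dominated.
P6: not dominated (best density).
P7: dominated by P3 (corrosion resistance 9≥7, density 6.3≤8.3).
P8: dominated by P6 (corrosion resistance 8≥8, density 4.7≤5.7).
P9: dominated by P3 (corrosion resistance 9≥4, density 6.3≤8.5).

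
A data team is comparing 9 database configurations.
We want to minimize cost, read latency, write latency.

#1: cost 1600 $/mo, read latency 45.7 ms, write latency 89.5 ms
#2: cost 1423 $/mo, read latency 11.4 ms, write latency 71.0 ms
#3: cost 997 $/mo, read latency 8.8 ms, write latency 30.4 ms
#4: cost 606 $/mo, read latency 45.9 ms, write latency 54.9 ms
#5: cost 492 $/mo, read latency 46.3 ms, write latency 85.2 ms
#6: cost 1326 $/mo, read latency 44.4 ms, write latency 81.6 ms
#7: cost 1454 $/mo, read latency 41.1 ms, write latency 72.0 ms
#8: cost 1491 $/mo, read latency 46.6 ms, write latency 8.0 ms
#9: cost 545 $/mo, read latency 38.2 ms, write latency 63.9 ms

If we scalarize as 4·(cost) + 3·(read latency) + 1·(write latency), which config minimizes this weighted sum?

#1: 4·1600 + 3·45.7 + 1·89.5 = 6626.6
#2: 4·1423 + 3·11.4 + 1·71.0 = 5797.2
#3: 4·997 + 3·8.8 + 1·30.4 = 4044.8
#4: 4·606 + 3·45.9 + 1·54.9 = 2616.6
#5: 4·492 + 3·46.3 + 1·85.2 = 2192.1
#6: 4·1326 + 3·44.4 + 1·81.6 = 5518.8
#7: 4·1454 + 3·41.1 + 1·72.0 = 6011.3
#8: 4·1491 + 3·46.6 + 1·8.0 = 6111.8
#9: 4·545 + 3·38.2 + 1·63.9 = 2358.5
Lowest: #5 at 2192.1.

#5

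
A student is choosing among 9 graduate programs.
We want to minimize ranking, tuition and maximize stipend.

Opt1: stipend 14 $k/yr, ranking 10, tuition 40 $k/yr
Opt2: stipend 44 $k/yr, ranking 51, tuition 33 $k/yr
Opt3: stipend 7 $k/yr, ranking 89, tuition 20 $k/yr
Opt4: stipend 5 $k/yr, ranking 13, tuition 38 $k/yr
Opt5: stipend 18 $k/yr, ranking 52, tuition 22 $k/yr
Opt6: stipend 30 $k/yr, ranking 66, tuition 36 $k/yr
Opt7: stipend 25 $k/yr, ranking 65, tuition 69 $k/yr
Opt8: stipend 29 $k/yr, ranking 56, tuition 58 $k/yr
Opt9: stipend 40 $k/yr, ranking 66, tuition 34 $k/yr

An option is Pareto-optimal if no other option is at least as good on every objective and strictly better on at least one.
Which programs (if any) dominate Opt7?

Opt2, Opt8

Opt2: stipend 44≥25, ranking 51≤65, tuition 33≤69 — dominates Opt7.
Opt8: stipend 29≥25, ranking 56≤65, tuition 58≤69 — dominates Opt7.
Others (Opt1, Opt3, Opt4, Opt5, Opt6, Opt9) are each worse than Opt7 on at least one objective.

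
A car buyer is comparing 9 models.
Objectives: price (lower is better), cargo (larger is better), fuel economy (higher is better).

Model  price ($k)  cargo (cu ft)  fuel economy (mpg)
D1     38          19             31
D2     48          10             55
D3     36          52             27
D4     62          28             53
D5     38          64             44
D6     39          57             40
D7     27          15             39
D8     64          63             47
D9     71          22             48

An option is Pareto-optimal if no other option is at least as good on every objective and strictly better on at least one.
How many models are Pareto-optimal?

6

D1: dominated by D5 (price 38≤38, cargo 64≥19, fuel economy 44≥31).
D2: not dominated (best fuel economy).
D3: not dominated.
D4: not dominated.
D5: not dominated (best cargo).
D6: dominated by D5 (price 38≤39, cargo 64≥57, fuel economy 44≥40).
D7: not dominated (best price).
D8: not dominated.
D9: dominated by D4 (price 62≤71, cargo 28≥22, fuel economy 53≥48).
Pareto-optimal: D2, D3, D4, D5, D7, D8 → 6.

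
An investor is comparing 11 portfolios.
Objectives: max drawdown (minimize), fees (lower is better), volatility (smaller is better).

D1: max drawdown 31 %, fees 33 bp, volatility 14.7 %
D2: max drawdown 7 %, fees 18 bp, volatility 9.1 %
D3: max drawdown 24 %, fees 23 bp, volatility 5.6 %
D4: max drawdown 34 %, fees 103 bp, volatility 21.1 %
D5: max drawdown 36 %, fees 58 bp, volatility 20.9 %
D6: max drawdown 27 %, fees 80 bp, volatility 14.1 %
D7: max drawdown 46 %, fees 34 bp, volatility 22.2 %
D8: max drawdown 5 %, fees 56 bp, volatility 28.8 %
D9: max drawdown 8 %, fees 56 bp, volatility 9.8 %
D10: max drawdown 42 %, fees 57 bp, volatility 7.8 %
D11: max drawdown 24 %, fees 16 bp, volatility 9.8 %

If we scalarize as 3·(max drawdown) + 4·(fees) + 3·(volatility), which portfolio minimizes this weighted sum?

D1: 3·31 + 4·33 + 3·14.7 = 269.1
D2: 3·7 + 4·18 + 3·9.1 = 120.3
D3: 3·24 + 4·23 + 3·5.6 = 180.8
D4: 3·34 + 4·103 + 3·21.1 = 577.3
D5: 3·36 + 4·58 + 3·20.9 = 402.7
D6: 3·27 + 4·80 + 3·14.1 = 443.3
D7: 3·46 + 4·34 + 3·22.2 = 340.6
D8: 3·5 + 4·56 + 3·28.8 = 325.4
D9: 3·8 + 4·56 + 3·9.8 = 277.4
D10: 3·42 + 4·57 + 3·7.8 = 377.4
D11: 3·24 + 4·16 + 3·9.8 = 165.4
Lowest: D2 at 120.3.

D2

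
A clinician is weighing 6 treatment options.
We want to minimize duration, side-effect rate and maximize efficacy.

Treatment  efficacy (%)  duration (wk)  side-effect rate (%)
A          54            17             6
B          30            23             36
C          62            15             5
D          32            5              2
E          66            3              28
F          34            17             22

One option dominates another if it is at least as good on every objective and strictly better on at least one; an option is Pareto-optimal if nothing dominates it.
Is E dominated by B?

B vs E: B is worse on efficacy (30 vs 66), so it does not dominate E.

No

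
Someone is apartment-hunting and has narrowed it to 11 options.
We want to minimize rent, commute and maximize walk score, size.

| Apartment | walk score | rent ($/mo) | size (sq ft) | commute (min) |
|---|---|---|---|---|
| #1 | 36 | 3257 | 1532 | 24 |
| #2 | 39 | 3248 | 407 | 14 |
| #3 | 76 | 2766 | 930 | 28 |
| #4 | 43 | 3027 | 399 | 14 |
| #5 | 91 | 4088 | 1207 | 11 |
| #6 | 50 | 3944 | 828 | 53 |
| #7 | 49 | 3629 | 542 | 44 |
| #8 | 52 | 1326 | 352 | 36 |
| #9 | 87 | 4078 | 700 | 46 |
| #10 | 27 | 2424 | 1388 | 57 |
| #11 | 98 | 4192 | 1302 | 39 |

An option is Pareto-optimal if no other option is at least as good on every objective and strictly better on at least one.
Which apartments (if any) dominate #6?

#3: walk score 76≥50, rent 2766≤3944, size 930≥828, commute 28≤53 — dominates #6.
Others (#1, #2, #4, #5, #7, #8, #9, #10, #11) are each worse than #6 on at least one objective.

#3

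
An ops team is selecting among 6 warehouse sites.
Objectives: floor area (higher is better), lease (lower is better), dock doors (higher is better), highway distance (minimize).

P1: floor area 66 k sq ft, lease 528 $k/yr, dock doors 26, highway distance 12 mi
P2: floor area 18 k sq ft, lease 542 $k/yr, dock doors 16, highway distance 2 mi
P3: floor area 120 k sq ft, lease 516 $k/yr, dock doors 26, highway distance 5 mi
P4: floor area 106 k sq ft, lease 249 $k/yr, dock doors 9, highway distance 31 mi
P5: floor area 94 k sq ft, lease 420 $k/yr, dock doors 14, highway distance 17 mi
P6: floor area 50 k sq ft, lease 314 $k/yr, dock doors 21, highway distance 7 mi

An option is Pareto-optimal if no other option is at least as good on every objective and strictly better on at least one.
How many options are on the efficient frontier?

P1: dominated by P3 (floor area 120≥66, lease 516≤528, dock doors 26≥26, highway distance 5≤12).
P2: not dominated (best highway distance).
P3: not dominated (best floor area).
P4: not dominated (best lease).
P5: not dominated.
P6: not dominated.
Pareto-optimal: P2, P3, P4, P5, P6 → 5.

5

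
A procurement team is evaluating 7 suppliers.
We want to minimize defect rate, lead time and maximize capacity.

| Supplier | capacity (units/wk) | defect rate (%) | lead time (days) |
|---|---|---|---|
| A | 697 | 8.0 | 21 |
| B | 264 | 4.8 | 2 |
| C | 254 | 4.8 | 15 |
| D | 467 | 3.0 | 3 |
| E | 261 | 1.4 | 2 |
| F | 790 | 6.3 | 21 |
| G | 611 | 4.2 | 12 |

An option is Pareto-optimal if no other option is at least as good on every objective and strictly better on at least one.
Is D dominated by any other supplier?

A: worse on defect rate (8.0 vs 3.0).
B: worse on capacity (264 vs 467).
C: worse on capacity (254 vs 467).
E: worse on capacity (261 vs 467).
F: worse on defect rate (6.3 vs 3.0).
G: worse on defect rate (4.2 vs 3.0).
No option is at least as good as D on every objective and strictly better on one.

No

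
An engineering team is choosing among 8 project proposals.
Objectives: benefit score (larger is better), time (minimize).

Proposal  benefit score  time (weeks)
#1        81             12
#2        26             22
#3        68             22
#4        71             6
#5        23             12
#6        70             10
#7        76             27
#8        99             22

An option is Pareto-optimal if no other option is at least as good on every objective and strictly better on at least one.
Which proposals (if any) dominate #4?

#1: worse on time (12 vs 6).
#2: worse on benefit score (26 vs 71).
#3: worse on benefit score (68 vs 71).
#5: worse on benefit score (23 vs 71).
#6: worse on benefit score (70 vs 71).
#7: worse on time (27 vs 6).
#8: worse on time (22 vs 6).
No option dominates #4.

none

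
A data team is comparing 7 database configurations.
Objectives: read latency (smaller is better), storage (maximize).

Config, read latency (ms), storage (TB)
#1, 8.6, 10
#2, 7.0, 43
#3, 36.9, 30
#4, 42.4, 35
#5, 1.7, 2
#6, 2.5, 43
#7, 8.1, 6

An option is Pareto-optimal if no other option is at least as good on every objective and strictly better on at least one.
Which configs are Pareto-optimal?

#1: dominated by #2 (read latency 7.0≤8.6, storage 43≥10).
#2: dominated by #6 (read latency 2.5≤7.0, storage 43≥43).
#3: dominated by #2 (read latency 7.0≤36.9, storage 43≥30).
#4: dominated by #2 (read latency 7.0≤42.4, storage 43≥35).
#5: not dominated (best read latency).
#6: not dominated.
#7: dominated by #2 (read latency 7.0≤8.1, storage 43≥6).

#5, #6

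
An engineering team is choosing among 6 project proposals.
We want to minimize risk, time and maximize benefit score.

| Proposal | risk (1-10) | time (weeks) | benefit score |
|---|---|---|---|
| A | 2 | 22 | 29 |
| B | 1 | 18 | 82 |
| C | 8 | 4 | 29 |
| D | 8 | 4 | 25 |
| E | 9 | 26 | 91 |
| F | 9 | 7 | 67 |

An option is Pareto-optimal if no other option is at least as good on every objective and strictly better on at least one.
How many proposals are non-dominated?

A: dominated by B (risk 1≤2, time 18≤22, benefit score 82≥29).
B: not dominated (best risk).
C: not dominated.
D: dominated by C (risk 8≤8, time 4≤4, benefit score 29≥25).
E: not dominated (best benefit score).
F: not dominated.
Pareto-optimal: B, C, E, F → 4.

4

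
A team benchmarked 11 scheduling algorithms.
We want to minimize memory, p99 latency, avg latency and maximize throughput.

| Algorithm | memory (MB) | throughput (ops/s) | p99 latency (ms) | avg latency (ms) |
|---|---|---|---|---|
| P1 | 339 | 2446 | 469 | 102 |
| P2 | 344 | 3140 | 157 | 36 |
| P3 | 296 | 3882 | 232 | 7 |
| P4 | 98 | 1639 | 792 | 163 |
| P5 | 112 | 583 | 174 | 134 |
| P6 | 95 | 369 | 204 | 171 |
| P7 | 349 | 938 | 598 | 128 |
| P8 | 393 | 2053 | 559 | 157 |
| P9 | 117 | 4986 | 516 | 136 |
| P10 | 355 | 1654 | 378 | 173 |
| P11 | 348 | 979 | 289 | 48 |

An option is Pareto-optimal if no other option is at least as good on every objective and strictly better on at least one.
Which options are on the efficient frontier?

P1: dominated by P3 (memory 296≤339, throughput 3882≥2446, p99 latency 232≤469, avg latency 7≤102).
P2: not dominated (best p99 latency).
P3: not dominated (best avg latency).
P4: not dominated.
P5: not dominated.
P6: not dominated (best memory).
P7: dominated by P1 (memory 339≤349, throughput 2446≥938, p99 latency 469≤598, avg latency 102≤128).
P8: dominated by P1 (memory 339≤393, throughput 2446≥2053, p99 latency 469≤559, avg latency 102≤157).
P9: not dominated (best throughput).
P10: dominated by P2 (memory 344≤355, throughput 3140≥1654, p99 latency 157≤378, avg latency 36≤173).
P11: dominated by P2 (memory 344≤348, throughput 3140≥979, p99 latency 157≤289, avg latency 36≤48).

P2, P3, P4, P5, P6, P9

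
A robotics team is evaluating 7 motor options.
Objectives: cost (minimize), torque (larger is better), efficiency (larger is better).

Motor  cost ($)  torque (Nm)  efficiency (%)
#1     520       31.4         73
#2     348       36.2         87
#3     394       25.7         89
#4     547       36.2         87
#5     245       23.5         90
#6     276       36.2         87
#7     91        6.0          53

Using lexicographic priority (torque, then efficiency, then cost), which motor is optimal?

#6

First maximize torque: best is 36.2, kept {#2, #4, #6}.
Then maximize efficiency: best is 87, kept {#2, #4, #6}.
Then minimize cost: best is 276, kept {#6}.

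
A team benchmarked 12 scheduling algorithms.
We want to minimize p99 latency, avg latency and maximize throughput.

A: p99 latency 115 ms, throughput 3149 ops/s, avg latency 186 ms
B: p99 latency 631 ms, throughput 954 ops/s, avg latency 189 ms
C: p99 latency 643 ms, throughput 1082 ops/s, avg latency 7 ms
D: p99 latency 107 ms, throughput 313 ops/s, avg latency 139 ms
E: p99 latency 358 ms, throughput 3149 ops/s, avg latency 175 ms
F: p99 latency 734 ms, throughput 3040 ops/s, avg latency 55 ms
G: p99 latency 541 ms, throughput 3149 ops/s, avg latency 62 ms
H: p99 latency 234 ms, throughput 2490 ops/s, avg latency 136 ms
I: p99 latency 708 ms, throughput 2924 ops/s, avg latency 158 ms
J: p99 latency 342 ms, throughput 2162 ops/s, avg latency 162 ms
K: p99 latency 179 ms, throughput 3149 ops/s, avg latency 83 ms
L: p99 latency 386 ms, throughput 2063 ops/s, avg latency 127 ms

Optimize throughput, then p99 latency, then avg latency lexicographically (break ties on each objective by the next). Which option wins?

First maximize throughput: best is 3149, kept {A, E, G, K}.
Then minimize p99 latency: best is 115, kept {A}.

A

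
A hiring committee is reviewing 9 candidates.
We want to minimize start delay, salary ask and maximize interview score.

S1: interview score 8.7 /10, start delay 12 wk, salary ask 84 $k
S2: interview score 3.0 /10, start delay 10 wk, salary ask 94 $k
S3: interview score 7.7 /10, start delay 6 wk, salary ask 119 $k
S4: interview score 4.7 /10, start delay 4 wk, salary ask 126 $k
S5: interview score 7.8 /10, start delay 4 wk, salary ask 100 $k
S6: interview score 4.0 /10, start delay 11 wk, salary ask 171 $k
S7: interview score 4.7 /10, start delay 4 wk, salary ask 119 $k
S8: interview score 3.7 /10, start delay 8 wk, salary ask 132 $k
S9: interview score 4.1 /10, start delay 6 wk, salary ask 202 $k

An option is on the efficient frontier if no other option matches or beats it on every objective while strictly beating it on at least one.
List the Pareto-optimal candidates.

S1, S2, S5

S1: not dominated (best interview score).
S2: not dominated.
S3: dominated by S5 (interview score 7.8≥7.7, start delay 4≤6, salary ask 100≤119).
S4: dominated by S5 (interview score 7.8≥4.7, start delay 4≤4, salary ask 100≤126).
S5: not dominated.
S6: dominated by S3 (interview score 7.7≥4.0, start delay 6≤11, salary ask 119≤171).
S7: dominated by S5 (interview score 7.8≥4.7, start delay 4≤4, salary ask 100≤119).
S8: dominated by S3 (interview score 7.7≥3.7, start delay 6≤8, salary ask 119≤132).
S9: dominated by S3 (interview score 7.7≥4.1, start delay 6≤6, salary ask 119≤202).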